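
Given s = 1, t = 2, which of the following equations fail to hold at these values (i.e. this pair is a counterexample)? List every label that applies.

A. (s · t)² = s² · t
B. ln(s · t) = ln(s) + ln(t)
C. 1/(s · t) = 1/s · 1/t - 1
A, C

Evaluating each claim at the given values:
A. LHS = 4, RHS = 2 → fails here (LHS ≠ RHS)
B. LHS = ln(2) ≈ 0.6931, RHS = ln(2) ≈ 0.6931 → holds here (LHS = RHS)
C. LHS = 1/2, RHS = -1/2 → fails here (LHS ≠ RHS)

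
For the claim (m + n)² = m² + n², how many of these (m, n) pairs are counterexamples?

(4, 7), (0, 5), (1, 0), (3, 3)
2

Testing each pair:
(4, 7): LHS = 121, RHS = 65 → counterexample
(0, 5): LHS = 25, RHS = 25 → satisfies claim
(1, 0): LHS = 1, RHS = 1 → satisfies claim
(3, 3): LHS = 36, RHS = 18 → counterexample

That makes 2 counterexamples.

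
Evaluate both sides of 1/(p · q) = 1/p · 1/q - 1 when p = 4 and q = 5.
LHS = 1/(4 · 5) = 1/20
RHS = 1/4 · 1/5 - 1 = -19/20

LHS ≠ RHS, so the equation does not hold here.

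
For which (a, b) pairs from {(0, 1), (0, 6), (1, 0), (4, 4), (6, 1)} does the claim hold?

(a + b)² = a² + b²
(0, 1), (0, 6), (1, 0)

Testing each pair:
(0, 1): LHS = 1, RHS = 1 → holds
(0, 6): LHS = 36, RHS = 36 → holds
(1, 0): LHS = 1, RHS = 1 → holds
(4, 4): LHS = 64, RHS = 32 → fails
(6, 1): LHS = 49, RHS = 37 → fails

3 of 5 pairs satisfy the claim.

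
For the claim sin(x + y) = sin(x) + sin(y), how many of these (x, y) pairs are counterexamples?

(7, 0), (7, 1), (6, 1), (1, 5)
Testing each pair:
(7, 0): LHS = sin(7) ≈ 0.657, RHS = sin(7) ≈ 0.657 → satisfies claim
(7, 1): LHS = sin(8) ≈ 0.9894, RHS = sin(7) + sin(1) ≈ 1.498 → counterexample
(6, 1): LHS = sin(7) ≈ 0.657, RHS = sin(6) + sin(1) ≈ 0.5621 → counterexample
(1, 5): LHS = sin(6) ≈ -0.2794, RHS = sin(5) + sin(1) ≈ -0.1175 → counterexample

That makes 3 counterexamples.

Answer: 3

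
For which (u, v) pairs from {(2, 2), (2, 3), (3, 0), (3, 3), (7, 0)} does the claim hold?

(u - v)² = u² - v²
(2, 2), (3, 0), (3, 3), (7, 0)

Testing each pair:
(2, 2): LHS = 0, RHS = 0 → holds
(2, 3): LHS = 1, RHS = -5 → fails
(3, 0): LHS = 9, RHS = 9 → holds
(3, 3): LHS = 0, RHS = 0 → holds
(7, 0): LHS = 49, RHS = 49 → holds

4 of 5 pairs satisfy the claim.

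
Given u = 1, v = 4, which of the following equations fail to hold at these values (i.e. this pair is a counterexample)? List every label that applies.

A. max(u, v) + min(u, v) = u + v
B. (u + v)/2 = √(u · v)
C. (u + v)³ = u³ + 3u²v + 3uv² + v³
B

Evaluating each claim at the given values:
A. LHS = 5, RHS = 5 → holds here (LHS = RHS)
B. LHS = 5/2, RHS = 2 → fails here (LHS ≠ RHS)
C. LHS = 125, RHS = 125 → holds here (LHS = RHS)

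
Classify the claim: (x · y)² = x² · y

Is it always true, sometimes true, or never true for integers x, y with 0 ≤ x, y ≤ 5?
Sometimes true

It holds at (x, y) = (0, 1) (both sides equal 0), but fails at (x, y) = (1, 2) (LHS = 4, RHS = 2).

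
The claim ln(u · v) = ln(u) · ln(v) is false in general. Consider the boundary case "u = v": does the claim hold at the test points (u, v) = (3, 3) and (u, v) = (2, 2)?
No, fails at both test points

At (3, 3): LHS = ln(9) ≈ 2.197 ≠ RHS = ln(3)² ≈ 1.207
At (2, 2): LHS = ln(4) ≈ 1.386 ≠ RHS = ln(2)² ≈ 0.4805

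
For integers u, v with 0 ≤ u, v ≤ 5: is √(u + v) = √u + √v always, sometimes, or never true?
Sometimes true

It holds at (u, v) = (0, 1) (both sides equal 1), but fails at (u, v) = (5, 4) (LHS = 3, RHS = 2 + √(5) ≈ 4.236).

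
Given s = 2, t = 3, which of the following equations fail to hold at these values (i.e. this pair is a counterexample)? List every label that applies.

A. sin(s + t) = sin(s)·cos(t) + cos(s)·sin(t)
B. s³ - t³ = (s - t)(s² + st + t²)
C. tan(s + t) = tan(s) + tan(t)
Evaluating each claim at the given values:
A. LHS = sin(5) ≈ -0.9589, RHS = sin(2)·cos(3) + sin(3)·cos(2) ≈ -0.9589 → holds here (LHS = RHS)
B. LHS = -19, RHS = -19 → holds here (LHS = RHS)
C. LHS = tan(5) ≈ -3.381, RHS = tan(2) + tan(3) ≈ -2.328 → fails here (LHS ≠ RHS)

Answer: C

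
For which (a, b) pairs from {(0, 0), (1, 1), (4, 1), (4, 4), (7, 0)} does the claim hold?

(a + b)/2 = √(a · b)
(0, 0), (1, 1), (4, 4)

Testing each pair:
(0, 0): LHS = 0, RHS = 0 → holds
(1, 1): LHS = 1, RHS = 1 → holds
(4, 1): LHS = 5/2, RHS = 2 → fails
(4, 4): LHS = 4, RHS = 4 → holds
(7, 0): LHS = 7/2, RHS = 0 → fails

3 of 5 pairs satisfy the claim.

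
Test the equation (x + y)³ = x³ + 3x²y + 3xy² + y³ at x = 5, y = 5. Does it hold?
Holds

Substituting x = 5, y = 5:

LHS = (5 + 5)³ = 1000
RHS = 5³ + 3·5²·5 + 3·5·5² + 5³ = 1000

LHS = RHS, so the equation holds at this point.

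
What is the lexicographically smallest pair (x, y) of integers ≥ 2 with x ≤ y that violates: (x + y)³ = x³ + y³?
(x, y) = (2, 2)

Substituting (2, 2) into the claim:
LHS = (2 + 2)³ = 64
RHS = 2³ + 2³ = 16

Since LHS ≠ RHS, this pair disproves the claim, and no lexicographically smaller pair (x ≤ y, integers ≥ 2) does.

For instance (8, 8) is also a counterexample (LHS = 4096, RHS = 1024), but it's lexicographically larger.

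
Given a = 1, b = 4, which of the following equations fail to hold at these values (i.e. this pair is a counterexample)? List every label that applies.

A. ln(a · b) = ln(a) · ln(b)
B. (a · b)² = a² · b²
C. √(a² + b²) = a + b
A, C

Evaluating each claim at the given values:
A. LHS = ln(4) ≈ 1.386, RHS = 0 → fails here (LHS ≠ RHS)
B. LHS = 16, RHS = 16 → holds here (LHS = RHS)
C. LHS = √(17) ≈ 4.123, RHS = 5 → fails here (LHS ≠ RHS)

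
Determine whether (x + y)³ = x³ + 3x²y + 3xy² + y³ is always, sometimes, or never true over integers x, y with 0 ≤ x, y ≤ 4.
The identity holds for every pair in the range. For instance at (x, y) = (3, 4): both sides equal 343.

Answer: Always true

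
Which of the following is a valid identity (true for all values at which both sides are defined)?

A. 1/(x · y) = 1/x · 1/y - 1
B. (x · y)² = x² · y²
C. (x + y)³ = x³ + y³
B

A: fails at (3, 4) — LHS = 1/12, RHS = -11/12.
B: holds — e.g. at (6, 7), both sides equal 1764.
C: fails at (4, 5) — LHS = 729, RHS = 189.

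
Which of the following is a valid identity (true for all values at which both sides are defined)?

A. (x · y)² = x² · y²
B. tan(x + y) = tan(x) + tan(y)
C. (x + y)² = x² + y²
A: holds — e.g. at (1, 4), both sides equal 16.
B: fails at (4, 6) — LHS = tan(10) ≈ 0.6484, RHS = tan(6) + tan(4) ≈ 0.8668.
C: fails at (3, 4) — LHS = 49, RHS = 25.

Answer: A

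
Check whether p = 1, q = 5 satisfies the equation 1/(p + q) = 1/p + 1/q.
Substituting p = 1, q = 5:

LHS = 1/(1 + 5) = 1/6
RHS = 1/1 + 1/5 = 6/5

LHS ≠ RHS, so the equation does not hold at this point.

Answer: Fails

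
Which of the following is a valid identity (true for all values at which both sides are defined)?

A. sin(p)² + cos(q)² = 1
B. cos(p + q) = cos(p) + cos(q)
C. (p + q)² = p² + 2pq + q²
A: fails at (6, 7) — LHS = sin(6)² + cos(7)² ≈ 0.6464, RHS = 1.
B: fails at (2, 4) — LHS = cos(6) ≈ 0.9602, RHS = cos(4) + cos(2) ≈ -1.07.
C: holds — e.g. at (2, 7), both sides equal 81.

Answer: C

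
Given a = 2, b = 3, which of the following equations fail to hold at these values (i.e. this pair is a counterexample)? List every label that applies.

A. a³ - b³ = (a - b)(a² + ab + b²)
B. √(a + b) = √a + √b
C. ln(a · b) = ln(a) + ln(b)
B

Evaluating each claim at the given values:
A. LHS = -19, RHS = -19 → holds here (LHS = RHS)
B. LHS = √(5) ≈ 2.236, RHS = √(2) + √(3) ≈ 3.146 → fails here (LHS ≠ RHS)
C. LHS = ln(6) ≈ 1.792, RHS = ln(2) + ln(3) ≈ 1.792 → holds here (LHS = RHS)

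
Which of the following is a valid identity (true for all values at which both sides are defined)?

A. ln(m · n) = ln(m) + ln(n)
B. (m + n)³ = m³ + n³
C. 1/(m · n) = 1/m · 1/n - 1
A: holds — e.g. at (1, 1), both sides equal 0.
B: fails at (1, 3) — LHS = 64, RHS = 28.
C: fails at (4, 6) — LHS = 1/24, RHS = -23/24.

Answer: A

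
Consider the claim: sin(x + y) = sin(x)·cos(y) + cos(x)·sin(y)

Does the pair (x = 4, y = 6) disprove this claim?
Substituting x = 4, y = 6:
LHS = sin(4 + 6) = sin(10) ≈ -0.544
RHS = sin(4)·cos(6) + cos(4)·sin(6) = sin(4)·cos(6) + sin(6)·cos(4) ≈ -0.544

The sides agree, so this pair does not disprove the claim.

Answer: No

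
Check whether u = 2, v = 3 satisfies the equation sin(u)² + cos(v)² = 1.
Fails

Substituting u = 2, v = 3:

LHS = sin(2)² + cos(3)² ≈ 1.807
RHS = 1

LHS ≠ RHS, so the equation does not hold at this point.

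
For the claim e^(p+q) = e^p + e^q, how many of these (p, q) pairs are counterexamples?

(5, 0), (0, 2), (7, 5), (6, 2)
Testing each pair:
(5, 0): LHS = e^5 ≈ 148.4, RHS = 1 + e^5 ≈ 149.4 → counterexample
(0, 2): LHS = e^2 ≈ 7.389, RHS = 1 + e^2 ≈ 8.389 → counterexample
(7, 5): LHS = e^12 ≈ 162754.8, RHS = e^5 + e^7 ≈ 1245 → counterexample
(6, 2): LHS = e^8 ≈ 2981, RHS = e^2 + e^6 ≈ 410.8 → counterexample

That makes 4 counterexamples.

Answer: 4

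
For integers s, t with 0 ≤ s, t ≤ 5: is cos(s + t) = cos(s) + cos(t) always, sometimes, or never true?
Never true

The claim fails for every pair in the range. For instance at (s, t) = (2, 3): LHS = cos(5) ≈ 0.2837, RHS = cos(3) + cos(2) ≈ -1.406.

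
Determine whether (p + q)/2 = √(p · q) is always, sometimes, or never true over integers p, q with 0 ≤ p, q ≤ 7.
Sometimes true

It holds at (p, q) = (2, 2) (both sides equal 2), but fails at (p, q) = (2, 6) (LHS = 4, RHS = 2·√(3) ≈ 3.464).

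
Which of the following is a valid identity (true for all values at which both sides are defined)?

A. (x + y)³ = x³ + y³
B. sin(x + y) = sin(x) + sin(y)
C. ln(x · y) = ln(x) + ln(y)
A: fails at (1, 1) — LHS = 8, RHS = 2.
B: fails at (2, 4) — LHS = sin(6) ≈ -0.2794, RHS = sin(4) + sin(2) ≈ 0.1525.
C: holds — e.g. at (6, 7), both sides equal ln(42) ≈ 3.738.

Answer: C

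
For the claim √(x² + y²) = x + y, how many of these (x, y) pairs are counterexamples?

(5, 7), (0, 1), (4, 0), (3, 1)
2

Testing each pair:
(5, 7): LHS = √(74) ≈ 8.602, RHS = 12 → counterexample
(0, 1): LHS = 1, RHS = 1 → satisfies claim
(4, 0): LHS = 4, RHS = 4 → satisfies claim
(3, 1): LHS = √(10) ≈ 3.162, RHS = 4 → counterexample

That makes 2 counterexamples.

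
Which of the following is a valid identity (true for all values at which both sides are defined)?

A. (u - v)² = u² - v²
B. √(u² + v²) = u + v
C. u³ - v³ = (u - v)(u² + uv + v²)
A: fails at (1, 3) — LHS = 4, RHS = -8.
B: fails at (6, 7) — LHS = √(85) ≈ 9.22, RHS = 13.
C: holds — e.g. at (3, 7), both sides equal -316.

Answer: C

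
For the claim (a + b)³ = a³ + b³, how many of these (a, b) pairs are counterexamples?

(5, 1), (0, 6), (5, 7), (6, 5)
3

Testing each pair:
(5, 1): LHS = 216, RHS = 126 → counterexample
(0, 6): LHS = 216, RHS = 216 → satisfies claim
(5, 7): LHS = 1728, RHS = 468 → counterexample
(6, 5): LHS = 1331, RHS = 341 → counterexample

That makes 3 counterexamples.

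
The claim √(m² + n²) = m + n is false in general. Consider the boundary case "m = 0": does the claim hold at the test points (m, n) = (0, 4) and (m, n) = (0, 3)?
Yes, holds at both test points

At (0, 4): LHS = 4, RHS = 4 → equal
At (0, 3): LHS = 3, RHS = 3 → equal

So the claim does hold at both of these boundary points, even though it is not an identity.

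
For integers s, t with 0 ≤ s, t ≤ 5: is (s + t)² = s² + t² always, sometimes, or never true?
It holds at (s, t) = (0, 3) (both sides equal 9), but fails at (s, t) = (1, 4) (LHS = 25, RHS = 17).

Answer: Sometimes true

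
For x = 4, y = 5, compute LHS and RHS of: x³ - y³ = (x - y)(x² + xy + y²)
LHS = 4³ - 5³ = -61
RHS = (4 - 5)(4² + 4·5 + 5²) = -61

LHS = RHS: the two sides agree.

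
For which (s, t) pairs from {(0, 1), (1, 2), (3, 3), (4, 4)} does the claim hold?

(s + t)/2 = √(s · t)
Testing each pair:
(0, 1): LHS = 1/2, RHS = 0 → fails
(1, 2): LHS = 3/2, RHS = √(2) ≈ 1.414 → fails
(3, 3): LHS = 3, RHS = 3 → holds
(4, 4): LHS = 4, RHS = 4 → holds

2 of 4 pairs satisfy the claim.

Answer: (3, 3), (4, 4)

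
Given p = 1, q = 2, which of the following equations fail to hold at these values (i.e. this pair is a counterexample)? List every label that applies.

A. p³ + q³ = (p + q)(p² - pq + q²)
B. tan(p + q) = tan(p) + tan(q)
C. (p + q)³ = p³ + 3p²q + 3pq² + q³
B

Evaluating each claim at the given values:
A. LHS = 9, RHS = 9 → holds here (LHS = RHS)
B. LHS = tan(3) ≈ -0.1425, RHS = tan(2) + tan(1) ≈ -0.6276 → fails here (LHS ≠ RHS)
C. LHS = 27, RHS = 27 → holds here (LHS = RHS)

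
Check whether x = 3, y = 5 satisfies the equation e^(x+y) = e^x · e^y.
Substituting x = 3, y = 5:

LHS = e^(3+5) = e^8 ≈ 2981
RHS = e^3 · e^5 = e^8 ≈ 2981

LHS = RHS, so the equation holds at this point.

Answer: Holds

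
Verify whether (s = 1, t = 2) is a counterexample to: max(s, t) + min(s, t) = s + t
Substituting s = 1, t = 2:
LHS = max(1, 2) + min(1, 2) = 3
RHS = 1 + 2 = 3

The sides agree, so this pair does not disprove the claim.

Answer: No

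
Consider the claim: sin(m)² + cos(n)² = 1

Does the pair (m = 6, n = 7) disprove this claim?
Yes

Substituting m = 6, n = 7:
LHS = sin(6)² + cos(7)² ≈ 0.6464
RHS = 1

Since LHS ≠ RHS, this pair disproves the claim.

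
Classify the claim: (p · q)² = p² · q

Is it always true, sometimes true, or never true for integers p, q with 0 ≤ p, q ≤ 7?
Sometimes true

It holds at (p, q) = (2, 1) (both sides equal 4), but fails at (p, q) = (7, 7) (LHS = 2401, RHS = 343).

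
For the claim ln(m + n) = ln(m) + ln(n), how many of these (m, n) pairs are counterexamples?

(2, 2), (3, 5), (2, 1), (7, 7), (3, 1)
Testing each pair:
(2, 2): LHS = ln(4) ≈ 1.386, RHS = 2·ln(2) ≈ 1.386 → satisfies claim
(3, 5): LHS = ln(8) ≈ 2.079, RHS = ln(3) + ln(5) ≈ 2.708 → counterexample
(2, 1): LHS = ln(3) ≈ 1.099, RHS = ln(2) ≈ 0.6931 → counterexample
(7, 7): LHS = ln(14) ≈ 2.639, RHS = 2·ln(7) ≈ 3.892 → counterexample
(3, 1): LHS = ln(4) ≈ 1.386, RHS = ln(3) ≈ 1.099 → counterexample

That makes 4 counterexamples.

Answer: 4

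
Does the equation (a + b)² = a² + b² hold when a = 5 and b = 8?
Substituting a = 5, b = 8:

LHS = (5 + 8)² = 169
RHS = 5² + 8² = 89

LHS ≠ RHS, so the equation does not hold at this point.

Answer: Fails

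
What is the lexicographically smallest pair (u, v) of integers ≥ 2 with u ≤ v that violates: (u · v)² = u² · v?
(u, v) = (2, 2)

Substituting (2, 2) into the claim:
LHS = (2 · 2)² = 16
RHS = 2² · 2 = 8

Since LHS ≠ RHS, this pair disproves the claim, and no lexicographically smaller pair (u ≤ v, integers ≥ 2) does.

For instance (3, 6) is also a counterexample (LHS = 324, RHS = 54), but it's lexicographically larger.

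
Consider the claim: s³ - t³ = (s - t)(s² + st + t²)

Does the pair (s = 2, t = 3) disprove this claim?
Substituting s = 2, t = 3:
LHS = 2³ - 3³ = -19
RHS = (2 - 3)(2² + 2·3 + 3²) = -19

The sides agree, so this pair does not disprove the claim.

Answer: No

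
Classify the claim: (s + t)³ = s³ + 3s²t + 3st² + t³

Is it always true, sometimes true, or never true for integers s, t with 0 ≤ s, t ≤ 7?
The identity holds for every pair in the range. For instance at (s, t) = (1, 6): both sides equal 343.

Answer: Always true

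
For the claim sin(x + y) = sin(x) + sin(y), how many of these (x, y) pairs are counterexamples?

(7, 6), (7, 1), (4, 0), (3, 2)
3

Testing each pair:
(7, 6): LHS = sin(13) ≈ 0.4202, RHS = sin(6) + sin(7) ≈ 0.3776 → counterexample
(7, 1): LHS = sin(8) ≈ 0.9894, RHS = sin(7) + sin(1) ≈ 1.498 → counterexample
(4, 0): LHS = sin(4) ≈ -0.7568, RHS = sin(4) ≈ -0.7568 → satisfies claim
(3, 2): LHS = sin(5) ≈ -0.9589, RHS = sin(3) + sin(2) ≈ 1.05 → counterexample

That makes 3 counterexamples.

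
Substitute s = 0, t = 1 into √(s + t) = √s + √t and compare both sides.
LHS = √(0 + 1) = 1
RHS = √0 + √1 = 1

LHS = RHS: the two sides agree.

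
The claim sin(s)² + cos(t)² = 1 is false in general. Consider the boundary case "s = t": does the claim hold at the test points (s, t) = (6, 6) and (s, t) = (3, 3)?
Yes, holds at both test points

At (6, 6): LHS = sin(6)² + cos(6)² = 1, RHS = 1 → equal
At (3, 3): LHS = sin(3)² + cos(3)² = 1, RHS = 1 → equal

So the claim does hold at both of these boundary points, even though it is not an identity.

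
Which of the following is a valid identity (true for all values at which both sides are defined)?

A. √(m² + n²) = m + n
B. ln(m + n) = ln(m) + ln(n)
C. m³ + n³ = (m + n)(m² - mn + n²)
A: fails at (2, 3) — LHS = √(13) ≈ 3.606, RHS = 5.
B: fails at (1, 5) — LHS = ln(6) ≈ 1.792, RHS = ln(5) ≈ 1.609.
C: holds — e.g. at (1, 4), both sides equal 65.

Answer: C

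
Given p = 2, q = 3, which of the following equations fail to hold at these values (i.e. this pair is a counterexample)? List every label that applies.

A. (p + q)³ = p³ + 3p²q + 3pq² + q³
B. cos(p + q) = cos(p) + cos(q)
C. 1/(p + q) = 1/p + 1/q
Evaluating each claim at the given values:
A. LHS = 125, RHS = 125 → holds here (LHS = RHS)
B. LHS = cos(5) ≈ 0.2837, RHS = cos(3) + cos(2) ≈ -1.406 → fails here (LHS ≠ RHS)
C. LHS = 1/5, RHS = 5/6 → fails here (LHS ≠ RHS)

Answer: B, C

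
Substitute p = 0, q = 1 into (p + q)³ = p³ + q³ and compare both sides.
LHS = (0 + 1)³ = 1
RHS = 0³ + 1³ = 1

LHS = RHS: the two sides agree.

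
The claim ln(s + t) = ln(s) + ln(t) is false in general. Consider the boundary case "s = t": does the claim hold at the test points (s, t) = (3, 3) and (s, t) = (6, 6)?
No, fails at both test points

At (3, 3): LHS = ln(6) ≈ 1.792 ≠ RHS = 2·ln(3) ≈ 2.197
At (6, 6): LHS = ln(12) ≈ 2.485 ≠ RHS = 2·ln(6) ≈ 3.584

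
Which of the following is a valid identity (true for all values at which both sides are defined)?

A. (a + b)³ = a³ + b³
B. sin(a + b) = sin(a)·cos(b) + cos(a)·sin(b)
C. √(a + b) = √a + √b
A: fails at (5, 5) — LHS = 1000, RHS = 250.
B: holds — e.g. at (4, 6), both sides equal sin(10) ≈ -0.544.
C: fails at (2, 2) — LHS = 2, RHS = 2·√(2) ≈ 2.828.

Answer: B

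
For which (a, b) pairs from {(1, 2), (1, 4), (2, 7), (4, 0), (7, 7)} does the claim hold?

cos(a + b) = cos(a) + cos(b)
Testing each pair:
(1, 2): LHS = cos(3) ≈ -0.99, RHS = cos(2) + cos(1) ≈ 0.1242 → fails
(1, 4): LHS = cos(5) ≈ 0.2837, RHS = cos(4) + cos(1) ≈ -0.1133 → fails
(2, 7): LHS = cos(9) ≈ -0.9111, RHS = cos(2) + cos(7) ≈ 0.3378 → fails
(4, 0): LHS = cos(4) ≈ -0.6536, RHS = cos(4) + 1 ≈ 0.3464 → fails
(7, 7): LHS = cos(14) ≈ 0.1367, RHS = 2·cos(7) ≈ 1.508 → fails

No pair satisfies the claim.

Answer: None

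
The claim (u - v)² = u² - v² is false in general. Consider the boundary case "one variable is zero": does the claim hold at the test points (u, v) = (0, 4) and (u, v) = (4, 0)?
Only at (4, 0)

At (0, 4): LHS = 16 ≠ RHS = -16
At (4, 0): LHS = 16, RHS = 16 → equal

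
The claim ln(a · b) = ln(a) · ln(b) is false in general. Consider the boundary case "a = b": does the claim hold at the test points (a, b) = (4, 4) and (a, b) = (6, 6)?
No, fails at both test points

At (4, 4): LHS = ln(16) ≈ 2.773 ≠ RHS = ln(4)² ≈ 1.922
At (6, 6): LHS = ln(36) ≈ 3.584 ≠ RHS = ln(6)² ≈ 3.21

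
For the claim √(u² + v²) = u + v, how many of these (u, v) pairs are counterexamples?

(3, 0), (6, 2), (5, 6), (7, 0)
2

Testing each pair:
(3, 0): LHS = 3, RHS = 3 → satisfies claim
(6, 2): LHS = 2·√(10) ≈ 6.325, RHS = 8 → counterexample
(5, 6): LHS = √(61) ≈ 7.81, RHS = 11 → counterexample
(7, 0): LHS = 7, RHS = 7 → satisfies claim

That makes 2 counterexamples.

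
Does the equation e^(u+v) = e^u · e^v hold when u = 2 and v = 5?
Holds

Substituting u = 2, v = 5:

LHS = e^(2+5) = e^7 ≈ 1097
RHS = e^2 · e^5 = e^7 ≈ 1097

LHS = RHS, so the equation holds at this point.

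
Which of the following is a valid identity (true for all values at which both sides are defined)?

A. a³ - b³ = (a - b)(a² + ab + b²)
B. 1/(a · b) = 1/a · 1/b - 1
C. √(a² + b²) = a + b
A: holds — e.g. at (3, 5), both sides equal -98.
B: fails at (6, 7) — LHS = 1/42, RHS = -41/42.
C: fails at (1, 4) — LHS = √(17) ≈ 4.123, RHS = 5.

Answer: A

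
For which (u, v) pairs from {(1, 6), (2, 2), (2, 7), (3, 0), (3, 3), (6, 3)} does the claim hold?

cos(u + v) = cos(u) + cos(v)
None

Testing each pair:
(1, 6): LHS = cos(7) ≈ 0.7539, RHS = cos(1) + cos(6) ≈ 1.5 → fails
(2, 2): LHS = cos(4) ≈ -0.6536, RHS = 2·cos(2) ≈ -0.8323 → fails
(2, 7): LHS = cos(9) ≈ -0.9111, RHS = cos(2) + cos(7) ≈ 0.3378 → fails
(3, 0): LHS = cos(3) ≈ -0.99, RHS = cos(3) + 1 ≈ 0.01001 → fails
(3, 3): LHS = cos(6) ≈ 0.9602, RHS = 2·cos(3) ≈ -1.98 → fails
(6, 3): LHS = cos(9) ≈ -0.9111, RHS = cos(3) + cos(6) ≈ -0.02982 → fails

No pair satisfies the claim.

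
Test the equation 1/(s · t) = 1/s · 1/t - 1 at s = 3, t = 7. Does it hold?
Fails

Substituting s = 3, t = 7:

LHS = 1/(3 · 7) = 1/21
RHS = 1/3 · 1/7 - 1 = -20/21

LHS ≠ RHS, so the equation does not hold at this point.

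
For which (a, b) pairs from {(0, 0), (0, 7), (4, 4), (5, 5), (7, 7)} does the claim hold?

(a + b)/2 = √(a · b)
Testing each pair:
(0, 0): LHS = 0, RHS = 0 → holds
(0, 7): LHS = 7/2, RHS = 0 → fails
(4, 4): LHS = 4, RHS = 4 → holds
(5, 5): LHS = 5, RHS = 5 → holds
(7, 7): LHS = 7, RHS = 7 → holds

4 of 5 pairs satisfy the claim.

Answer: (0, 0), (4, 4), (5, 5), (7, 7)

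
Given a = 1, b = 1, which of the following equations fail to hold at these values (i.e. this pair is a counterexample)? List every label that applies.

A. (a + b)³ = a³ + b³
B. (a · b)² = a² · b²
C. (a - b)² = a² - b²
A

Evaluating each claim at the given values:
A. LHS = 8, RHS = 2 → fails here (LHS ≠ RHS)
B. LHS = 1, RHS = 1 → holds here (LHS = RHS)
C. LHS = 0, RHS = 0 → holds here (LHS = RHS)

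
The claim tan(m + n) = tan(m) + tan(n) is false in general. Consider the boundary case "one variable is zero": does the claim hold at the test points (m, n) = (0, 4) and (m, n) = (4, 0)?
Yes, holds at both test points

At (0, 4): LHS = tan(4) ≈ 1.158, RHS = tan(4) ≈ 1.158 → equal
At (4, 0): LHS = tan(4) ≈ 1.158, RHS = tan(4) ≈ 1.158 → equal

So the claim does hold at both of these boundary points, even though it is not an identity.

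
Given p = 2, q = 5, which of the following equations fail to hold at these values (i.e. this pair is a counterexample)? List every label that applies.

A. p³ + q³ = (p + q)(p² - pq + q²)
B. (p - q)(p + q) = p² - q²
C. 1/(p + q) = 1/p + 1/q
Evaluating each claim at the given values:
A. LHS = 133, RHS = 133 → holds here (LHS = RHS)
B. LHS = -21, RHS = -21 → holds here (LHS = RHS)
C. LHS = 1/7, RHS = 7/10 → fails here (LHS ≠ RHS)

Answer: C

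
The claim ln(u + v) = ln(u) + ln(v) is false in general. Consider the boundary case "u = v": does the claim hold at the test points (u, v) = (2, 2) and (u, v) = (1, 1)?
At (2, 2): LHS = ln(4) ≈ 1.386, RHS = 2·ln(2) ≈ 1.386 → equal
At (1, 1): LHS = ln(2) ≈ 0.6931 ≠ RHS = 0

Answer: Only at (2, 2)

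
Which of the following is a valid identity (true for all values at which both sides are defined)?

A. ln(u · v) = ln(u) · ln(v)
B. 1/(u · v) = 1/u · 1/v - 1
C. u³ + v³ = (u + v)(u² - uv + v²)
C

A: fails at (3, 7) — LHS = ln(21) ≈ 3.045, RHS = ln(3)·ln(7) ≈ 2.138.
B: fails at (1, 3) — LHS = 1/3, RHS = -2/3.
C: holds — e.g. at (4, 4), both sides equal 128.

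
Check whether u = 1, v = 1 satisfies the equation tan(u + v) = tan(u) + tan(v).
Substituting u = 1, v = 1:

LHS = tan(1 + 1) = tan(2) ≈ -2.185
RHS = tan(1) + tan(1) = 2·tan(1) ≈ 3.115

LHS ≠ RHS, so the equation does not hold at this point.

Answer: Fails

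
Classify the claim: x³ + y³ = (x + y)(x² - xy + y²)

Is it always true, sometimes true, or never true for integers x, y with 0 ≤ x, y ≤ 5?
The identity holds for every pair in the range. For instance at (x, y) = (2, 3): both sides equal 35.

Answer: Always true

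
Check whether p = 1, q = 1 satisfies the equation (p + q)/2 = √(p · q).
Holds

Substituting p = 1, q = 1:

LHS = (1 + 1)/2 = 1
RHS = √(1 · 1) = 1

LHS = RHS, so the equation holds at this point.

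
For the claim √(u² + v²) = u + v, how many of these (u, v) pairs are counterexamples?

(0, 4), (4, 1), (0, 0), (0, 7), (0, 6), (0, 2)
1

Testing each pair:
(0, 4): LHS = 4, RHS = 4 → satisfies claim
(4, 1): LHS = √(17) ≈ 4.123, RHS = 5 → counterexample
(0, 0): LHS = 0, RHS = 0 → satisfies claim
(0, 7): LHS = 7, RHS = 7 → satisfies claim
(0, 6): LHS = 6, RHS = 6 → satisfies claim
(0, 2): LHS = 2, RHS = 2 → satisfies claim

That makes 1 counterexample.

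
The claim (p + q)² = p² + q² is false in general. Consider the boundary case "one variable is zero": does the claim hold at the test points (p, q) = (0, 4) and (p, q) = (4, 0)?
At (0, 4): LHS = 16, RHS = 16 → equal
At (4, 0): LHS = 16, RHS = 16 → equal

So the claim does hold at both of these boundary points, even though it is not an identity.

Answer: Yes, holds at both test points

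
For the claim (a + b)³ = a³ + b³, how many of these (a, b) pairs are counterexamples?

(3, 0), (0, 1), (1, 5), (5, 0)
Testing each pair:
(3, 0): LHS = 27, RHS = 27 → satisfies claim
(0, 1): LHS = 1, RHS = 1 → satisfies claim
(1, 5): LHS = 216, RHS = 126 → counterexample
(5, 0): LHS = 125, RHS = 125 → satisfies claim

That makes 1 counterexample.

Answer: 1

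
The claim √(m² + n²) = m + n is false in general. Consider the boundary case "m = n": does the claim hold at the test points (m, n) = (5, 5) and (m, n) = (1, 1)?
At (5, 5): LHS = 5·√(2) ≈ 7.071 ≠ RHS = 10
At (1, 1): LHS = √(2) ≈ 1.414 ≠ RHS = 2

Answer: No, fails at both test points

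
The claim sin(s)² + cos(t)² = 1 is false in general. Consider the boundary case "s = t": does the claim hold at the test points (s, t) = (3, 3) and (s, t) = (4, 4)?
Yes, holds at both test points

At (3, 3): LHS = sin(3)² + cos(3)² = 1, RHS = 1 → equal
At (4, 4): LHS = cos(4)² + sin(4)² = 1, RHS = 1 → equal

So the claim does hold at both of these boundary points, even though it is not an identity.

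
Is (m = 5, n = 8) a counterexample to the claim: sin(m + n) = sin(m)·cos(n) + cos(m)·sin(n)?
No

Substituting m = 5, n = 8:
LHS = sin(5 + 8) = sin(13) ≈ 0.4202
RHS = sin(5)·cos(8) + cos(5)·sin(8) = sin(5)·cos(8) + sin(8)·cos(5) ≈ 0.4202

The sides agree, so this pair does not disprove the claim.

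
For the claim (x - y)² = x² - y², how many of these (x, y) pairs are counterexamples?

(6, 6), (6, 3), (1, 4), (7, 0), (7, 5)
3

Testing each pair:
(6, 6): LHS = 0, RHS = 0 → satisfies claim
(6, 3): LHS = 9, RHS = 27 → counterexample
(1, 4): LHS = 9, RHS = -15 → counterexample
(7, 0): LHS = 49, RHS = 49 → satisfies claim
(7, 5): LHS = 4, RHS = 24 → counterexample

That makes 3 counterexamples.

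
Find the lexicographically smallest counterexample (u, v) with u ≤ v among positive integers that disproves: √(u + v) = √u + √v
Substituting (1, 1) into the claim:
LHS = √(1 + 1) = √(2) ≈ 1.414
RHS = √1 + √1 = 2

Since LHS ≠ RHS, this pair disproves the claim, and no lexicographically smaller pair (u ≤ v, positive integers) does.

For instance (2, 3) is also a counterexample (LHS = √(5) ≈ 2.236, RHS = √(2) + √(3) ≈ 3.146), but it's lexicographically larger.

Answer: (u, v) = (1, 1)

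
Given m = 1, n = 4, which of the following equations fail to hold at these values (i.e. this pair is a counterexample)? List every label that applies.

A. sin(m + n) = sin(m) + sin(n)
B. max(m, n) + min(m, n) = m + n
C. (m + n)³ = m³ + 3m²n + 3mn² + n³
A

Evaluating each claim at the given values:
A. LHS = sin(5) ≈ -0.9589, RHS = sin(4) + sin(1) ≈ 0.08467 → fails here (LHS ≠ RHS)
B. LHS = 5, RHS = 5 → holds here (LHS = RHS)
C. LHS = 125, RHS = 125 → holds here (LHS = RHS)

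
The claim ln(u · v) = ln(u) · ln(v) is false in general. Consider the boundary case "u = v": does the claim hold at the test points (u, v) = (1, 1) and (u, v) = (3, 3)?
At (1, 1): LHS = 0, RHS = 0 → equal
At (3, 3): LHS = ln(9) ≈ 2.197 ≠ RHS = ln(3)² ≈ 1.207

Answer: Only at (1, 1)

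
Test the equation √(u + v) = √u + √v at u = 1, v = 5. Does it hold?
Fails

Substituting u = 1, v = 5:

LHS = √(1 + 5) = √(6) ≈ 2.449
RHS = √1 + √5 = 1 + √(5) ≈ 3.236

LHS ≠ RHS, so the equation does not hold at this point.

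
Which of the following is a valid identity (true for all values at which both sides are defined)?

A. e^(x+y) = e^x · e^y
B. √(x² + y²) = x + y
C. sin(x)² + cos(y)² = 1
A: holds — e.g. at (2, 3), both sides equal e^5 ≈ 148.4.
B: fails at (2, 7) — LHS = √(53) ≈ 7.28, RHS = 9.
C: fails at (1, 4) — LHS = cos(4)² + sin(1)² ≈ 1.135, RHS = 1.

Answer: A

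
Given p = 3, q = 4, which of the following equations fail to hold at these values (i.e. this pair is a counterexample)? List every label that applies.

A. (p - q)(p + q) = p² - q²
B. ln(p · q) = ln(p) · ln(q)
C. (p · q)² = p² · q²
B

Evaluating each claim at the given values:
A. LHS = -7, RHS = -7 → holds here (LHS = RHS)
B. LHS = ln(12) ≈ 2.485, RHS = ln(3)·ln(4) ≈ 1.523 → fails here (LHS ≠ RHS)
C. LHS = 144, RHS = 144 → holds here (LHS = RHS)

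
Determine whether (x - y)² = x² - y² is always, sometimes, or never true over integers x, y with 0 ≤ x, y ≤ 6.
Sometimes true

It holds at (x, y) = (6, 6) (both sides equal 0), but fails at (x, y) = (0, 6) (LHS = 36, RHS = -36).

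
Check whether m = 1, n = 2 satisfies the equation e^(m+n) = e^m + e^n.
Fails

Substituting m = 1, n = 2:

LHS = e^(1+2) = e^3 ≈ 20.09
RHS = e^1 + e^2 = e + e^2 ≈ 10.11

LHS ≠ RHS, so the equation does not hold at this point.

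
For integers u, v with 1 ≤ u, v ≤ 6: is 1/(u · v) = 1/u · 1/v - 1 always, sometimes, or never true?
Never true

The claim fails for every pair in the range. For instance at (u, v) = (4, 3): LHS = 1/12, RHS = -11/12.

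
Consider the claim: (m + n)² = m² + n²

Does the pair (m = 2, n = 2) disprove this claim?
Substituting m = 2, n = 2:
LHS = (2 + 2)² = 16
RHS = 2² + 2² = 8

Since LHS ≠ RHS, this pair disproves the claim.

Answer: Yes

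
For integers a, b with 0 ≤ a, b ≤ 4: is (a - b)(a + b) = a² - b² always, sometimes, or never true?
The identity holds for every pair in the range. For instance at (a, b) = (1, 0): both sides equal 1.

Answer: Always true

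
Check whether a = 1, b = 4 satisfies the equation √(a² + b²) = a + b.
Substituting a = 1, b = 4:

LHS = √(1² + 4²) = √(17) ≈ 4.123
RHS = 1 + 4 = 5

LHS ≠ RHS, so the equation does not hold at this point.

Answer: Fails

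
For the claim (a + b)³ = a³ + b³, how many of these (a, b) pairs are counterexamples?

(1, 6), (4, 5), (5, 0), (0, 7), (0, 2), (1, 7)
Testing each pair:
(1, 6): LHS = 343, RHS = 217 → counterexample
(4, 5): LHS = 729, RHS = 189 → counterexample
(5, 0): LHS = 125, RHS = 125 → satisfies claim
(0, 7): LHS = 343, RHS = 343 → satisfies claim
(0, 2): LHS = 8, RHS = 8 → satisfies claim
(1, 7): LHS = 512, RHS = 344 → counterexample

That makes 3 counterexamples.

Answer: 3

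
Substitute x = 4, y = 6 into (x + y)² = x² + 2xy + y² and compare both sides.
LHS = (4 + 6)² = 100
RHS = 4² + 2·4·6 + 6² = 100

LHS = RHS: the two sides agree.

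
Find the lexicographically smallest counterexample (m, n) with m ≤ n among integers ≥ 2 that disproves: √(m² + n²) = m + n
(m, n) = (2, 2)

Substituting (2, 2) into the claim:
LHS = √(2² + 2²) = 2·√(2) ≈ 2.828
RHS = 2 + 2 = 4

Since LHS ≠ RHS, this pair disproves the claim, and no lexicographically smaller pair (m ≤ n, integers ≥ 2) does.

For instance (4, 8) is also a counterexample (LHS = 4·√(5) ≈ 8.944, RHS = 12), but it's lexicographically larger.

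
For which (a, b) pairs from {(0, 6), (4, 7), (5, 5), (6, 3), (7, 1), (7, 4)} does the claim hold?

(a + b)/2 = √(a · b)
(5, 5)

Testing each pair:
(0, 6): LHS = 3, RHS = 0 → fails
(4, 7): LHS = 11/2, RHS = 2·√(7) ≈ 5.292 → fails
(5, 5): LHS = 5, RHS = 5 → holds
(6, 3): LHS = 9/2, RHS = 3·√(2) ≈ 4.243 → fails
(7, 1): LHS = 4, RHS = √(7) ≈ 2.646 → fails
(7, 4): LHS = 11/2, RHS = 2·√(7) ≈ 5.292 → fails

1 of 6 pairs satisfies the claim.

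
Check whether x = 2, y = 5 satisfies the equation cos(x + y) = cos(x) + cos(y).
Substituting x = 2, y = 5:

LHS = cos(2 + 5) = cos(7) ≈ 0.7539
RHS = cos(2) + cos(5) ≈ -0.1325

LHS ≠ RHS, so the equation does not hold at this point.

Answer: Fails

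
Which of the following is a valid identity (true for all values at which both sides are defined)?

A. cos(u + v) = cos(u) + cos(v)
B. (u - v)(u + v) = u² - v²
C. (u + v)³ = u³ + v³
B

A: fails at (1, 3) — LHS = cos(4) ≈ -0.6536, RHS = cos(3) + cos(1) ≈ -0.4497.
B: holds — e.g. at (2, 5), both sides equal -21.
C: fails at (2, 7) — LHS = 729, RHS = 351.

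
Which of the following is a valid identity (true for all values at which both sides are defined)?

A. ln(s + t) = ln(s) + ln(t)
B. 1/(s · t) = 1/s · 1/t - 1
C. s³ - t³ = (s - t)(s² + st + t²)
A: fails at (1, 5) — LHS = ln(6) ≈ 1.792, RHS = ln(5) ≈ 1.609.
B: fails at (3, 4) — LHS = 1/12, RHS = -11/12.
C: holds — e.g. at (1, 2), both sides equal -7.

Answer: C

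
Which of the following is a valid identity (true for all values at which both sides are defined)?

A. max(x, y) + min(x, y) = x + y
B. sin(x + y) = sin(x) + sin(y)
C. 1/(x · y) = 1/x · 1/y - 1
A: holds — e.g. at (5, 5), both sides equal 10.
B: fails at (2, 2) — LHS = sin(4) ≈ -0.7568, RHS = 2·sin(2) ≈ 1.819.
C: fails at (3, 4) — LHS = 1/12, RHS = -11/12.

Answer: A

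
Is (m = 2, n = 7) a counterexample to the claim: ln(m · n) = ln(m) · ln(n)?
Yes

Substituting m = 2, n = 7:
LHS = ln(2 · 7) = ln(14) ≈ 2.639
RHS = ln(2) · ln(7) ≈ 1.349

Since LHS ≠ RHS, this pair disproves the claim.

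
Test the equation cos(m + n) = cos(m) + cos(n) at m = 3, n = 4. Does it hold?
Fails

Substituting m = 3, n = 4:

LHS = cos(3 + 4) = cos(7) ≈ 0.7539
RHS = cos(3) + cos(4) ≈ -1.644

LHS ≠ RHS, so the equation does not hold at this point.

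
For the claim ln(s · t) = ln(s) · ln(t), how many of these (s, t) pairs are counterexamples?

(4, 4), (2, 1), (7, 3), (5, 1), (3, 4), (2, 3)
6

Testing each pair:
(4, 4): LHS = ln(16) ≈ 2.773, RHS = ln(4)² ≈ 1.922 → counterexample
(2, 1): LHS = ln(2) ≈ 0.6931, RHS = 0 → counterexample
(7, 3): LHS = ln(21) ≈ 3.045, RHS = ln(3)·ln(7) ≈ 2.138 → counterexample
(5, 1): LHS = ln(5) ≈ 1.609, RHS = 0 → counterexample
(3, 4): LHS = ln(12) ≈ 2.485, RHS = ln(3)·ln(4) ≈ 1.523 → counterexample
(2, 3): LHS = ln(6) ≈ 1.792, RHS = ln(2)·ln(3) ≈ 0.7615 → counterexample

That makes 6 counterexamples.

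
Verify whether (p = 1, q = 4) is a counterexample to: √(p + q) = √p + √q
Substituting p = 1, q = 4:
LHS = √(1 + 4) = √(5) ≈ 2.236
RHS = √1 + √4 = 3

Since LHS ≠ RHS, this pair disproves the claim.

Answer: Yes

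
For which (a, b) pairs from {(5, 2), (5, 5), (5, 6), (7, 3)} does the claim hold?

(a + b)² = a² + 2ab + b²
All pairs

Testing each pair:
(5, 2): LHS = 49, RHS = 49 → holds
(5, 5): LHS = 100, RHS = 100 → holds
(5, 6): LHS = 121, RHS = 121 → holds
(7, 3): LHS = 100, RHS = 100 → holds

Every pair satisfies the claim.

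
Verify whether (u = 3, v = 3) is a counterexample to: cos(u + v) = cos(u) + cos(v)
Substituting u = 3, v = 3:
LHS = cos(3 + 3) = cos(6) ≈ 0.9602
RHS = cos(3) + cos(3) = 2·cos(3) ≈ -1.98

Since LHS ≠ RHS, this pair disproves the claim.

Answer: Yes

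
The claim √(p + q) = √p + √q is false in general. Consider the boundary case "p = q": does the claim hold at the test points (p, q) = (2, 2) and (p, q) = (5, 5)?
No, fails at both test points

At (2, 2): LHS = 2 ≠ RHS = 2·√(2) ≈ 2.828
At (5, 5): LHS = √(10) ≈ 3.162 ≠ RHS = 2·√(5) ≈ 4.472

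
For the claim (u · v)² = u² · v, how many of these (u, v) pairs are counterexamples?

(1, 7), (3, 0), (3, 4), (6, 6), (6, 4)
Testing each pair:
(1, 7): LHS = 49, RHS = 7 → counterexample
(3, 0): LHS = 0, RHS = 0 → satisfies claim
(3, 4): LHS = 144, RHS = 36 → counterexample
(6, 6): LHS = 1296, RHS = 216 → counterexample
(6, 4): LHS = 576, RHS = 144 → counterexample

That makes 4 counterexamples.

Answer: 4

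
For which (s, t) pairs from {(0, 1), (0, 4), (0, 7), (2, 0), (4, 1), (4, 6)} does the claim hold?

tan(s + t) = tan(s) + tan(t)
(0, 1), (0, 4), (0, 7), (2, 0)

Testing each pair:
(0, 1): LHS = tan(1) ≈ 1.557, RHS = tan(1) ≈ 1.557 → holds
(0, 4): LHS = tan(4) ≈ 1.158, RHS = tan(4) ≈ 1.158 → holds
(0, 7): LHS = tan(7) ≈ 0.8714, RHS = tan(7) ≈ 0.8714 → holds
(2, 0): LHS = tan(2) ≈ -2.185, RHS = tan(2) ≈ -2.185 → holds
(4, 1): LHS = tan(5) ≈ -3.381, RHS = tan(4) + tan(1) ≈ 2.715 → fails
(4, 6): LHS = tan(10) ≈ 0.6484, RHS = tan(6) + tan(4) ≈ 0.8668 → fails

4 of 6 pairs satisfy the claim.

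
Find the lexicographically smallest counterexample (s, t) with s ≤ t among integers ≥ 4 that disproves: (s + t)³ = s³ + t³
Substituting (4, 4) into the claim:
LHS = (4 + 4)³ = 512
RHS = 4³ + 4³ = 128

Since LHS ≠ RHS, this pair disproves the claim, and no lexicographically smaller pair (s ≤ t, integers ≥ 4) does.

For instance (4, 9) is also a counterexample (LHS = 2197, RHS = 793), but it's lexicographically larger.

Answer: (s, t) = (4, 4)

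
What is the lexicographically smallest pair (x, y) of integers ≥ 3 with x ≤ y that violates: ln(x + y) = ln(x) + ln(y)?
(x, y) = (3, 3)

Substituting (3, 3) into the claim:
LHS = ln(3 + 3) = ln(6) ≈ 1.792
RHS = ln(3) + ln(3) = 2·ln(3) ≈ 2.197

Since LHS ≠ RHS, this pair disproves the claim, and no lexicographically smaller pair (x ≤ y, integers ≥ 3) does.

For instance (4, 10) is also a counterexample (LHS = ln(14) ≈ 2.639, RHS = ln(4) + ln(10) ≈ 3.689), but it's lexicographically larger.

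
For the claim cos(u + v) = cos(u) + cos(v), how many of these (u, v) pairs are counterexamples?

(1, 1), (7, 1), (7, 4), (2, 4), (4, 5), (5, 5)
Testing each pair:
(1, 1): LHS = cos(2) ≈ -0.4161, RHS = 2·cos(1) ≈ 1.081 → counterexample
(7, 1): LHS = cos(8) ≈ -0.1455, RHS = cos(1) + cos(7) ≈ 1.294 → counterexample
(7, 4): LHS = cos(11) ≈ 0.004426, RHS = cos(4) + cos(7) ≈ 0.1003 → counterexample
(2, 4): LHS = cos(6) ≈ 0.9602, RHS = cos(4) + cos(2) ≈ -1.07 → counterexample
(4, 5): LHS = cos(9) ≈ -0.9111, RHS = cos(4) + cos(5) ≈ -0.37 → counterexample
(5, 5): LHS = cos(10) ≈ -0.8391, RHS = 2·cos(5) ≈ 0.5673 → counterexample

That makes 6 counterexamples.

Answer: 6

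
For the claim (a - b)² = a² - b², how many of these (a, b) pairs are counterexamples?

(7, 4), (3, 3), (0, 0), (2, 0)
1

Testing each pair:
(7, 4): LHS = 9, RHS = 33 → counterexample
(3, 3): LHS = 0, RHS = 0 → satisfies claim
(0, 0): LHS = 0, RHS = 0 → satisfies claim
(2, 0): LHS = 4, RHS = 4 → satisfies claim

That makes 1 counterexample.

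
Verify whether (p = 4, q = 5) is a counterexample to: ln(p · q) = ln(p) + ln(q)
Substituting p = 4, q = 5:
LHS = ln(4 · 5) = ln(20) ≈ 2.996
RHS = ln(4) + ln(5) ≈ 2.996

The sides agree, so this pair does not disprove the claim.

Answer: No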